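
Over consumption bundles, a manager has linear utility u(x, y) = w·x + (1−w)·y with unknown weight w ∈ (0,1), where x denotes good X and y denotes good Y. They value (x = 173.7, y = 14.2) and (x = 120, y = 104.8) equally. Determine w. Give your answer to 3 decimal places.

Indifference: w·173.7 + (1−w)·14.2 = w·120 + (1−w)·104.8.
Rearranging, 53.7·w − 90.6·(1−w) = 0.
Hence w = 90.6/(53.7+90.6) = 90.6/144.3 = 0.628.

w = 0.628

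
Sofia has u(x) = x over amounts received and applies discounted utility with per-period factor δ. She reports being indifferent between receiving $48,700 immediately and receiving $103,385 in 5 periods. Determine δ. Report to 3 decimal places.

δ ≈ 0.860

The payoff in 5 periods is discounted by δ^5, so u(48700) = δ^5·u(103385) and δ^5 = u(48700)/u(103385).
With u(x) = x: δ^5 = 48700/103385 = 0.47105.
So δ = 0.47105^(1/5) ≈ 0.860.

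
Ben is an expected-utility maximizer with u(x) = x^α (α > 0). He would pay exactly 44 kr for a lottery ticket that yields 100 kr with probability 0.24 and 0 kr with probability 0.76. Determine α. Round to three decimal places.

Since u(0) = 0, the lottery's EU is 0.24·100^α.
Setting u(44) equal to that: 44^α = 0.24·100^α ⇒ (44/100)^α = 0.24.
Take logs: α = ln 0.24 / ln(44/100) ≈ 1.73831.

α ≈ 1.738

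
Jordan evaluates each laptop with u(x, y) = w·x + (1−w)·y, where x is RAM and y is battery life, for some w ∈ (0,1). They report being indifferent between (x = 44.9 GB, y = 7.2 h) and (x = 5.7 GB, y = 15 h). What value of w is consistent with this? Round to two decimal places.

w = 0.17

Equating utilities: w·44.9 + (1−w)·7.2 = w·5.7 + (1−w)·15.
Rearranging, 39.2·w − 7.8·(1−w) = 0.
Hence w = 7.8/(39.2+7.8) = 7.8/47 = 0.17.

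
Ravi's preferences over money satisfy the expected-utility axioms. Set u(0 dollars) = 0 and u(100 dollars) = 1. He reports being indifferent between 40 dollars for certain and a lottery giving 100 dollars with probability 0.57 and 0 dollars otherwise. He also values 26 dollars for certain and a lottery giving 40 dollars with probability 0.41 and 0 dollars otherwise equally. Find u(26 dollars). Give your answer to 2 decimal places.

0.23

The first gamble pins u(40 dollars): it must equal 0.57·1 + 0.43·0 = 0.57.
The second indifference gives u(26 dollars) = 0.41·u(40 dollars) + 0.59·u(0 dollars) = 0.41·0.57 + 0.59·0.00 = 0.2337.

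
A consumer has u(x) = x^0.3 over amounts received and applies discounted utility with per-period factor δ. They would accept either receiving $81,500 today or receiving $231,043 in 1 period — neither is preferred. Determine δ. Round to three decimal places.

The payoff in 1 period is discounted by δ, so u(81500) = δ·u(231043) and δ = u(81500)/u(231043).
With u(x) = x^0.3: δ = 81500^0.3/231043^0.3 = (81500/231043)^0.3 = 0.73154.

δ ≈ 0.732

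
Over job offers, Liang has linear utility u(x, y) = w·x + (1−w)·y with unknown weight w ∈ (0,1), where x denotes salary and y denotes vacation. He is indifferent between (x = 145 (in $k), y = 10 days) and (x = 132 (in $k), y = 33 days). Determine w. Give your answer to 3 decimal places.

w = 0.639

Equating utilities: w·145 + (1−w)·10 = w·132 + (1−w)·33.
Collecting terms: w·13 = (1−w)·23.
Hence w = 23/(13+23) = 23/36 = 0.639.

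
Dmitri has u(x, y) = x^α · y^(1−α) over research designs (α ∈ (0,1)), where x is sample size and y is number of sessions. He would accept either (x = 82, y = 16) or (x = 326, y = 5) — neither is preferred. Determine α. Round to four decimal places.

Set the two utilities equal: 82^α·16^(1−α) = 326^α·5^(1−α).
Rearrange to (82/326)^α = (5/16)^(1−α) and take logs: α·-1.3801781 = (1−α)·-1.1631508.
With A = -1.3801781 and B = -1.1631508: α·A = (1−α)·B, so α = B/(A+B) = -1.1631508/-2.5433289 ≈ 0.4573.

α ≈ 0.4573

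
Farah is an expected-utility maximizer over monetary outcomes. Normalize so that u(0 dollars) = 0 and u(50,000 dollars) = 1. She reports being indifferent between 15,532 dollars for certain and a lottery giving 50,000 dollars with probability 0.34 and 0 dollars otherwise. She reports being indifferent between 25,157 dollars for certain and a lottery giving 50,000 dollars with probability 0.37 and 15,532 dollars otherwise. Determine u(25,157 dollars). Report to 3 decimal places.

0.584

From the first indifference, u(15,532 dollars) = 0.34·u(50,000 dollars) + 0.66·u(0 dollars) = 0.34·1 + 0.66·0 = 0.34.
Then u(25,157 dollars) = 0.37·u(50,000 dollars) + 0.63·u(15,532 dollars) = 0.37·1.00 + 0.63·0.34 = 0.5842.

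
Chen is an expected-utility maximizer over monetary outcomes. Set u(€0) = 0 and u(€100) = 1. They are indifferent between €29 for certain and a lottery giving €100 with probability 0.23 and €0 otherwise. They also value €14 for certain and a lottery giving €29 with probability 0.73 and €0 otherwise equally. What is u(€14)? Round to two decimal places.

0.17

First, u(€29) = 0.23·u(€100) + 0.77·u(€0) = 0.23.
The second indifference gives u(€14) = 0.73·u(€29) + 0.27·u(€0) = 0.73·0.23 + 0.27·0.00 = 0.1679.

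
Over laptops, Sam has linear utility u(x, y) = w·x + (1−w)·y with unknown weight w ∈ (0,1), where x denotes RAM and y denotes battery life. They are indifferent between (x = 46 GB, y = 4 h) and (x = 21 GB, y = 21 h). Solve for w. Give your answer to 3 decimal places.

w = 0.405

u(46,4) = u(21,21) means w·46 + (1−w)·4 = w·21 + (1−w)·21.
w·(46−21) = (1−w)·(21−4), i.e. w·25 = (1−w)·17.
Hence w = 17/(25+17) = 17/42 = 0.405.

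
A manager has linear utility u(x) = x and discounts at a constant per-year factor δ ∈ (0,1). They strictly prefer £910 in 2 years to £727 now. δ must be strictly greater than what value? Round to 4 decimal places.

δ > 0.8938

Under u(x) = x this choice says 727 < δ^2·910.
Hence δ^2 > 727/910 = 0.79890, and x ↦ x^(1/2) is increasing on (0,∞).
δ > 0.79890^(1/2) = 0.8938.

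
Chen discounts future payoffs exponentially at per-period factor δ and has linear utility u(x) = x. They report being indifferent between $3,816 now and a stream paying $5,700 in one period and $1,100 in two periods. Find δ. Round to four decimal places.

δ ≈ 0.6000

Present value of the stream is 5700·δ + 1100·δ². Indifference gives 5700δ + 1100δ² = 3816.
Rearranged: 1100δ² + 5700δ − 3816 = 0.
By the quadratic formula (taking the positive root), δ = (−5700 + √49280400.00) / 2200 ≈ 0.6000.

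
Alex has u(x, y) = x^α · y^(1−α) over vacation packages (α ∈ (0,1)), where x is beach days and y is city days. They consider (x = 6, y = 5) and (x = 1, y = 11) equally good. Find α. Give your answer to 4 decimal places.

α ≈ 0.3056

The Cobb–Douglas utilities coincide, so 6^α·5^(1−α) = 1^α·11^(1−α).
Rearrange to (6/1)^α = (11/5)^(1−α) and take logs: α·1.7917595 = (1−α)·0.7884574.
So α/(1−α) = (0.7884574)/(1.7917595) = 0.4400464, and α = 0.4400464/1.4400464 ≈ 0.3056.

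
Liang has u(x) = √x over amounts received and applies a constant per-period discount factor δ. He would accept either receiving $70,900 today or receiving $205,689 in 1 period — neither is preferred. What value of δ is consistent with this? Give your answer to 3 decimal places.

The payoff in 1 period is discounted by δ, so u(70900) = δ·u(205689) and δ = u(70900)/u(205689).
Since u(x) = √x, δ = √(70900/205689) = 0.58711.

δ ≈ 0.587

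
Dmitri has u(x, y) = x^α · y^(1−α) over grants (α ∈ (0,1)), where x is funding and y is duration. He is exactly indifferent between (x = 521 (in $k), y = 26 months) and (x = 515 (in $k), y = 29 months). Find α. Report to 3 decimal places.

Indifference: 521^α · 26^(1−α) = 515^α · 29^(1−α).
Taking logs: α·ln 521 + (1−α)·ln 26 = α·ln 515 + (1−α)·ln 29, i.e. α·0.011583 = (1−α)·0.109199.
So α/(1−α) = (0.109199)/(0.011583) = 9.427523, and α = 9.427523/10.427523 ≈ 0.904.

α ≈ 0.904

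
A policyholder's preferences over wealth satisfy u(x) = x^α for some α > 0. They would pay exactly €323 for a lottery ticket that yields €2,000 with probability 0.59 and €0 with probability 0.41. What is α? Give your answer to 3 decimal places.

Since u(0) = 0, the lottery's EU is 0.59·2000^α.
Setting u(323) equal to that: 323^α = 0.59·2000^α ⇒ (323/2000)^α = 0.59.
Take logs: α = ln 0.59 / ln(323/2000) ≈ 0.28939.

α ≈ 0.289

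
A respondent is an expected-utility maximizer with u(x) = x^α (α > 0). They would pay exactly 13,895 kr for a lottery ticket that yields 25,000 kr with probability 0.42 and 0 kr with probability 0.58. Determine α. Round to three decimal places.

Since u(0) = 0, the lottery's EU is 0.42·25000^α.
Indifference: 13895^α = 0.42·25000^α, so (13895/25000)^α = 0.42.
Take logs: α = ln 0.42 / ln(13895/25000) ≈ 1.47698.

α ≈ 1.477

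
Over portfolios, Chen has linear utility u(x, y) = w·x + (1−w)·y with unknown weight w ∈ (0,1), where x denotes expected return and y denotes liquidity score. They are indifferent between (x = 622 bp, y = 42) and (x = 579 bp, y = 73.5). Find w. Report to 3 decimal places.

Equating utilities: w·622 + (1−w)·42 = w·579 + (1−w)·73.5.
Rearranging, 43·w − 31.5·(1−w) = 0.
So w/(1−w) = 31.5/43 = 0.7326, giving w = 31.5/(43+31.5) = 0.423.

w = 0.423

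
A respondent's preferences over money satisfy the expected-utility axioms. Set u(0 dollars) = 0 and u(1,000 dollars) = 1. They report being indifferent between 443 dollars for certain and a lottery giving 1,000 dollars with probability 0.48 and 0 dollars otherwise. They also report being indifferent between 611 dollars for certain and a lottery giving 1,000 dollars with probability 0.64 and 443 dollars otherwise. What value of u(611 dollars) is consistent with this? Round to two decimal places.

First, u(443 dollars) = 0.48·u(1,000 dollars) + 0.52·u(0 dollars) = 0.48.
The second indifference gives u(611 dollars) = 0.64·u(1,000 dollars) + 0.36·u(443 dollars) = 0.64·1.00 + 0.36·0.48 = 0.8128.

0.81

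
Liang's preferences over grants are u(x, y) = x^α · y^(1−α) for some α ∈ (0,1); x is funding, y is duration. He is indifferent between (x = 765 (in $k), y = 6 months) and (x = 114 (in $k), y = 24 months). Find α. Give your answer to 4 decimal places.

α ≈ 0.4214

Set the two utilities equal: 765^α·6^(1−α) = 114^α·24^(1−α).
Taking logs: α·ln 765 + (1−α)·ln 6 = α·ln 114 + (1−α)·ln 24, i.e. α·1.9036774 = (1−α)·1.3862944.
Thus α·(3.2899718) = 1.3862944, so α = 1.3862944/3.2899718 ≈ 0.4214.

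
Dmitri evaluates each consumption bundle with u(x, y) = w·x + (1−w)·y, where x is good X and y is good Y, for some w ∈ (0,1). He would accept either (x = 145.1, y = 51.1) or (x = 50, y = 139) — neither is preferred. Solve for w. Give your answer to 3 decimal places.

w = 0.480

Equating utilities: w·145.1 + (1−w)·51.1 = w·50 + (1−w)·139.
w·(145.1−50) = (1−w)·(139−51.1), i.e. w·95.1 = (1−w)·87.9.
The marginal rate of substitution is 87.9/95.1, so w = 87.9/(95.1+87.9) = 0.480.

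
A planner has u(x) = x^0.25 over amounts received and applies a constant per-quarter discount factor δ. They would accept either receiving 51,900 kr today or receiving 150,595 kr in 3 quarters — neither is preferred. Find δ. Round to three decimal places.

δ ≈ 0.915

Equating discounted utilities: u(51900) = δ^3·u(150595) ⇒ δ^3 = u(51900)/u(150595).
With u(x) = x^0.25: δ^3 = 51900^0.25/150595^0.25 = (51900/150595)^0.25 = 0.76619.
Taking the cube root: δ = 0.76619^(1/3) ≈ 0.915.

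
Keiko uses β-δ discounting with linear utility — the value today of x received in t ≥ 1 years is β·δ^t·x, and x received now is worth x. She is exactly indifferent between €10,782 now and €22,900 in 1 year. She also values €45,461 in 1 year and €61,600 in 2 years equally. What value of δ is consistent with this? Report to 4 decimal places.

The second indifference involves only future payoffs, so β cancels: β·δ^1·45461 = β·δ^2·61600, giving δ = 45461/61600 = 0.73800.

δ ≈ 0.7380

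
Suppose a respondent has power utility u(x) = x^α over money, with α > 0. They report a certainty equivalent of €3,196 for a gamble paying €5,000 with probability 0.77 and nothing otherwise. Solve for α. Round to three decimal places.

The lottery's expected utility is 0.77·u(5000) + 0.23·u(0) = 0.77·5000^α (since u(0) = 0 for α > 0).
Indifference: 3196^α = 0.77·5000^α, so (3196/5000)^α = 0.77.
α = ln(0.77) / ln(3196/5000) = -0.261365/-0.447538 ≈ 0.584.

α ≈ 0.584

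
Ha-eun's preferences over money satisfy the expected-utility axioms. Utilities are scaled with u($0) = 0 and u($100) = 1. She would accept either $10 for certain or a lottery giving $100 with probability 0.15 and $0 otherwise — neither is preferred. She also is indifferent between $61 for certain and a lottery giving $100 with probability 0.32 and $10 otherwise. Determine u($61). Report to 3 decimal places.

First, u($10) = 0.15·u($100) + 0.85·u($0) = 0.15.
Then u($61) = 0.32·u($100) + 0.68·u($10) = 0.32·1.00 + 0.68·0.15 = 0.4220.

0.422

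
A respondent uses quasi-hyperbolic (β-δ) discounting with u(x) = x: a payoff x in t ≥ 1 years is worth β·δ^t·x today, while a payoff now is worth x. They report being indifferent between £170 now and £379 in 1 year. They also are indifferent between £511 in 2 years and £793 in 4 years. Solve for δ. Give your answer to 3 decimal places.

Both payoffs in the second observation are in the future, so β drops out: δ^2·511 = δ^4·793 ⇒ δ^2 = 511/793 = 0.64439, so δ = 0.80274.

δ ≈ 0.803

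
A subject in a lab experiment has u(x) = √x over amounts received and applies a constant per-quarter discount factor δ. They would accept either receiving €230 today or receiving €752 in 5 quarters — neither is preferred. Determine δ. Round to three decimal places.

Equating discounted utilities: u(230) = δ^5·u(752) ⇒ δ^5 = u(230)/u(752).
With u(x) = √x: δ^5 = √230/√752 = √(230/752) = 0.55304.
So δ = 0.55304^(1/5) ≈ 0.888.

δ ≈ 0.888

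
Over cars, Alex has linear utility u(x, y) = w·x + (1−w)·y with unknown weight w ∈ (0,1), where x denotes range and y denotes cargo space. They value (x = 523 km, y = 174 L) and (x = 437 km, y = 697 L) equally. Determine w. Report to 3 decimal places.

w = 0.859

u(523,174) = u(437,697) means w·523 + (1−w)·174 = w·437 + (1−w)·697.
Collecting terms: w·86 = (1−w)·523.
The marginal rate of substitution is 523/86, so w = 523/(86+523) = 0.859.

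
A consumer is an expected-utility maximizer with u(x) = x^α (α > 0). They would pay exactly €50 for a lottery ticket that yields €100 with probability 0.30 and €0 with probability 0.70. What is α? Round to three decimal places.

The lottery's expected utility is 0.30·u(100) + 0.70·u(0) = 0.30·100^α (since u(0) = 0 for α > 0).
Setting u(50) equal to that: 50^α = 0.30·100^α ⇒ (50/100)^α = 0.30.
α = ln(0.30) / ln(50/100) = -1.203973/-0.693147 ≈ 1.737.

α ≈ 1.737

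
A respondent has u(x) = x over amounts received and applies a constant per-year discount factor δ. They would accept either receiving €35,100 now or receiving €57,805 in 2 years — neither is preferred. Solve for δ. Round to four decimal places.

δ ≈ 0.7792

The payoff in 2 years is discounted by δ^2, so u(35100) = δ^2·u(57805) and δ^2 = u(35100)/u(57805).
With u(x) = x: δ^2 = 35100/57805 = 0.60721.
Hence δ = (0.60721)^(1/2) = 0.779239.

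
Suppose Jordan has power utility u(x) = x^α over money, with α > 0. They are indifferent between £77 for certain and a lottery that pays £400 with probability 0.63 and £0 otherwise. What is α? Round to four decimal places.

EU(lottery) = 0.63·400^α + 0.37·0 = 0.63·400^α.
Indifference: 77^α = 0.63·400^α, so (77/400)^α = 0.63.
Taking logs: α·ln(77/400) = ln(0.63), so α = -0.4620355 / -1.6476591 ≈ 0.2804.

α ≈ 0.2804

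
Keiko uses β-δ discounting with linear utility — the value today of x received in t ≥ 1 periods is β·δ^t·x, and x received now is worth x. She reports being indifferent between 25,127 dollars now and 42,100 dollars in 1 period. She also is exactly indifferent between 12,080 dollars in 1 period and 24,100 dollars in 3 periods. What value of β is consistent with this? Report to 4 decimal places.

From the later pair, β·δ^1·12080 = β·δ^3·24100; dividing through, δ^2 = 12080/24100 = 0.50124, so δ = 0.70799.
Now use the now-vs-future pair: 25127 = β·δ·42100 gives β = 25127/(0.70799·42100) ≈ 0.8430.

β ≈ 0.8430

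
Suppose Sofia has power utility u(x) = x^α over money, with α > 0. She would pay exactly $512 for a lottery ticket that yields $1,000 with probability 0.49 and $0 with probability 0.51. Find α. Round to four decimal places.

EU(lottery) = 0.49·1000^α + 0.51·0 = 0.49·1000^α.
Indifference: 512^α = 0.49·1000^α, so (512/1000)^α = 0.49.
α = ln(0.49) / ln(512/1000) = -0.7133499/-0.6694307 ≈ 1.0656.

α ≈ 1.0656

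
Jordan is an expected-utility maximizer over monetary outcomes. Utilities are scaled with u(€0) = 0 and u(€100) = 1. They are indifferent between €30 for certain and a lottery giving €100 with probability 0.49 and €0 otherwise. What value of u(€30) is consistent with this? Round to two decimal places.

0.49

u(€30) equals the lottery's expected utility: 0.49·1 + 0.51·0 = 0.49.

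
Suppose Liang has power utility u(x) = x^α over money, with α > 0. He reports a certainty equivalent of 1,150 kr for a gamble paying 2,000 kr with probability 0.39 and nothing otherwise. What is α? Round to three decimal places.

α ≈ 1.702

The lottery's expected utility is 0.39·u(2000) + 0.61·u(0) = 0.39·2000^α (since u(0) = 0 for α > 0).
Indifference: 1150^α = 0.39·2000^α, so (1150/2000)^α = 0.39.
Taking logs: α·ln(1150/2000) = ln(0.39), so α = -0.941609 / -0.553385 ≈ 1.702.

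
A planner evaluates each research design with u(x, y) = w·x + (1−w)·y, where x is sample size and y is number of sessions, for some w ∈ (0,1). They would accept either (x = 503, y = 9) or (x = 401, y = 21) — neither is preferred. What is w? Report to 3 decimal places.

w = 0.105

Indifference: w·503 + (1−w)·9 = w·401 + (1−w)·21.
Rearranging, 102·w − 12·(1−w) = 0.
The marginal rate of substitution is 12/102, so w = 12/(102+12) = 0.105.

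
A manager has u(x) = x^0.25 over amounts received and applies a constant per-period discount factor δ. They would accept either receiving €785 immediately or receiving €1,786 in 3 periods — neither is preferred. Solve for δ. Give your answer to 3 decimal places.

The payoff in 3 periods is discounted by δ^3, so u(785) = δ^3·u(1786) and δ^3 = u(785)/u(1786).
With u(x) = x^0.25: δ^3 = 785^0.25/1786^0.25 = (785/1786)^0.25 = 0.81423.
Taking the cube root: δ = 0.81423^(1/3) ≈ 0.934.

δ ≈ 0.934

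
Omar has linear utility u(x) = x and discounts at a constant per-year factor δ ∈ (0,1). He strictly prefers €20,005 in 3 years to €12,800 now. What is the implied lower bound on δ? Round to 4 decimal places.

δ > 0.8617

Comparing present values: 12800 < δ^3·20005.
So δ^3 > 12800/20005 = 0.63984; taking the cube root of both positive sides preserves the inequality.
δ > 0.63984^(1/3) = 0.8617.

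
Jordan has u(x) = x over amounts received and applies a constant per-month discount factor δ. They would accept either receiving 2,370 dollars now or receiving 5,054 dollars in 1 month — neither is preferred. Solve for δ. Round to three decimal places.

Equating discounted utilities: u(2370) = δ·u(5054) ⇒ δ = u(2370)/u(5054).
With u(x) = x: δ = 2370/5054 = 0.46894.

δ ≈ 0.469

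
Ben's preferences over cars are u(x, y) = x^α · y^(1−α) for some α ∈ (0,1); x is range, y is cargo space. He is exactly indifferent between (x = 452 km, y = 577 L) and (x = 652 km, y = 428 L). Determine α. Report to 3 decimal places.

α ≈ 0.449

Indifference: 452^α · 577^(1−α) = 652^α · 428^(1−α).
Rearrange to (452/652)^α = (428/577)^(1−α) and take logs: α·-0.366362 = (1−α)·-0.298719.
With A = -0.366362 and B = -0.298719: α·A = (1−α)·B, so α = B/(A+B) = -0.298719/-0.665081 ≈ 0.449.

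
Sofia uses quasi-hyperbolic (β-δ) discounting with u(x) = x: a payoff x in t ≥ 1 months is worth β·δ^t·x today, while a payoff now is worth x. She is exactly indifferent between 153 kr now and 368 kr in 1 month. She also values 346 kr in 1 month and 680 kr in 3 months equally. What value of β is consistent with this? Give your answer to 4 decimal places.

Both payoffs in the second observation are in the future, so β drops out: δ^1·346 = δ^3·680 ⇒ δ^2 = 346/680 = 0.50882, so δ = 0.71332.
The first indifference: 153 = β·δ·368, so β = 153/(δ·368) = 153/(0.71332·368) ≈ 0.5829.

β ≈ 0.5829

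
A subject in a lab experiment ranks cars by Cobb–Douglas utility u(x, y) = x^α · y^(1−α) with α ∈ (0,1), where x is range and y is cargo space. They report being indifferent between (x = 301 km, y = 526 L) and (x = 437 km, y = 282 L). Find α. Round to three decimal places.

Set the two utilities equal: 301^α·526^(1−α) = 437^α·282^(1−α).
Rearrange to (301/437)^α = (282/526)^(1−α) and take logs: α·-0.372823 = (1−α)·-0.623394.
Thus α·(-0.996217) = -0.623394, so α = -0.623394/-0.996217 ≈ 0.626.

α ≈ 0.626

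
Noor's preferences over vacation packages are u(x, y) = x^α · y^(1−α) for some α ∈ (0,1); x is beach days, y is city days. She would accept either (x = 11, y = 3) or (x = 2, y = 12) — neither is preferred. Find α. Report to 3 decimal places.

Indifference: 11^α · 3^(1−α) = 2^α · 12^(1−α).
Rearrange to (11/2)^α = (12/3)^(1−α) and take logs: α·1.704748 = (1−α)·1.386294.
So α/(1−α) = (1.386294)/(1.704748) = 0.813196, and α = 0.813196/1.813196 ≈ 0.448.

α ≈ 0.448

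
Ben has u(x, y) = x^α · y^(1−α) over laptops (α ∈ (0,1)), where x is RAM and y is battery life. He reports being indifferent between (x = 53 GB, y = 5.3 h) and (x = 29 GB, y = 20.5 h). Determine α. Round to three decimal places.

α ≈ 0.692

Indifference: 53^α · 5.3^(1−α) = 29^α · 20.5^(1−α).
(53/29)^α = (20.5/5.3)^(1−α); take logs: α·ln(53/29) = (1−α)·ln(20.5/5.3), i.e. α·0.602996 = (1−α)·1.352718.
So α/(1−α) = (1.352718)/(0.602996) = 2.243328, and α = 2.243328/3.243328 ≈ 0.692.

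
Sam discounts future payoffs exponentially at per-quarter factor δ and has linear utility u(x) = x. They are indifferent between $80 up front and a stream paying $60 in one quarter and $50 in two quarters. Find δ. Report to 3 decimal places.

δ ≈ 0.800

The stream is worth 60δ + 50δ² today, so 60δ + 50δ² = 80.
Rearranged: 50δ² + 60δ − 80 = 0.
The positive root is δ = [−60 + √(60² + 4·50·80)] / (2·50) = (−60 + 140.000)/100 ≈ 0.800.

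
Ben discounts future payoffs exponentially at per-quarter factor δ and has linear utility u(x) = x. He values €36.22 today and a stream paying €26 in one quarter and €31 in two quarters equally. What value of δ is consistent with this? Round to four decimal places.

δ ≈ 0.7401

Present value of the stream is 26·δ + 31·δ². Indifference gives 26δ + 31δ² = 36.22.
That is, 31δ² + 26δ − 36.22 = 0, a quadratic in δ.
δ = (−26 + √(26² + 4·31·36.22)) / (2·31) = (−26 + √5167.28) / 62 ≈ 0.7401.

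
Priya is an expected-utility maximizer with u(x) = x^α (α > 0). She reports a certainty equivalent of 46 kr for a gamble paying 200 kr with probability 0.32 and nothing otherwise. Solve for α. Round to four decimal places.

α ≈ 0.7753

EU(lottery) = 0.32·200^α + 0.68·0 = 0.32·200^α.
Indifference: 46^α = 0.32·200^α, so (46/200)^α = 0.32.
Take logs: α = ln 0.32 / ln(46/200) ≈ 0.775296.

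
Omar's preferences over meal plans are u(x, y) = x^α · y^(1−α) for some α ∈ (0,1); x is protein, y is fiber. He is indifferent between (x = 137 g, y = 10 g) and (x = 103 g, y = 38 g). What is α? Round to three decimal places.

Indifference: 137^α · 10^(1−α) = 103^α · 38^(1−α).
Rearrange to (137/103)^α = (38/10)^(1−α) and take logs: α·0.285252 = (1−α)·1.335001.
With A = 0.285252 and B = 1.335001: α·A = (1−α)·B, so α = B/(A+B) = 1.335001/1.620253 ≈ 0.824.

α ≈ 0.824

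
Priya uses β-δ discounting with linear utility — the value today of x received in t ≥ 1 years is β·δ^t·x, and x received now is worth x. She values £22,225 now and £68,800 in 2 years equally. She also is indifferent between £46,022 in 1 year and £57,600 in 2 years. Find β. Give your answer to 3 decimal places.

From the later pair, β·δ^1·46022 = β·δ^2·57600; dividing through, δ = 46022/57600 = 0.79899.
The first indifference: 22225 = β·δ^2·68800, so β = 22225/(δ^2·68800) = 22225/(0.63839·68800) ≈ 0.506.

β ≈ 0.506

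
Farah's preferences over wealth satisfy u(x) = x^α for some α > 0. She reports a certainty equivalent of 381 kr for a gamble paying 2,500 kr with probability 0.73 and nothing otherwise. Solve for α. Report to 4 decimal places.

Since u(0) = 0, the lottery's EU is 0.73·2500^α.
Indifference: 381^α = 0.73·2500^α, so (381/2500)^α = 0.73.
Taking logs: α·ln(381/2500) = ln(0.73), so α = -0.3147107 / -1.8812466 ≈ 0.1673.

α ≈ 0.1673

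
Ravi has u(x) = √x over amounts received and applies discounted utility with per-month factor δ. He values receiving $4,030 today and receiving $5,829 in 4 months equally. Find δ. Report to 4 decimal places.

Equating discounted utilities: u(4030) = δ^4·u(5829) ⇒ δ^4 = u(4030)/u(5829).
With u(x) = √x: δ^4 = √4030/√5829 = √(4030/5829) = 0.83149.
Hence δ = (0.83149)^(1/4) = 0.954913.

δ ≈ 0.9549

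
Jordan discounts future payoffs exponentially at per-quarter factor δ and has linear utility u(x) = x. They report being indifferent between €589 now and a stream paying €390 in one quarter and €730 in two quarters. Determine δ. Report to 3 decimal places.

δ ≈ 0.670

Equating present values: 589 = 390δ + 730δ².
That is, 730δ² + 390δ − 589 = 0, a quadratic in δ.
The positive root is δ = [−390 + √(390² + 4·730·589)] / (2·730) = (−390 + 1368.203)/1460 ≈ 0.670.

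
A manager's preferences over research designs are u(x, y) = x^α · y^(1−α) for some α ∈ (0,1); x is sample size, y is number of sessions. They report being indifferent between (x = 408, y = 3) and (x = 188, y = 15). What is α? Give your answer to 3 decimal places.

Set the two utilities equal: 408^α·3^(1−α) = 188^α·15^(1−α).
Rearrange to (408/188)^α = (15/3)^(1−α) and take logs: α·0.774825 = (1−α)·1.609438.
Thus α·(2.384263) = 1.609438, so α = 1.609438/2.384263 ≈ 0.675.

α ≈ 0.675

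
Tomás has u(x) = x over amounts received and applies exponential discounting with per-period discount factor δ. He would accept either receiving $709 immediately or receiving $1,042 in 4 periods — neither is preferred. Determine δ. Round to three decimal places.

Equating discounted utilities: u(709) = δ^4·u(1042) ⇒ δ^4 = u(709)/u(1042).
With u(x) = x: δ^4 = 709/1042 = 0.68042.
Taking the 4th root: δ = 0.68042^(1/4) ≈ 0.908.

δ ≈ 0.908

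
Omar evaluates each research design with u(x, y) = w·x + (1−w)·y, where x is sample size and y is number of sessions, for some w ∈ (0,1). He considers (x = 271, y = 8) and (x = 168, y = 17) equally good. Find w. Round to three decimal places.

w = 0.080

Equating utilities: w·271 + (1−w)·8 = w·168 + (1−w)·17.
w·(271−168) = (1−w)·(17−8), i.e. w·103 = (1−w)·9.
Hence w = 9/(103+9) = 9/112 = 0.080.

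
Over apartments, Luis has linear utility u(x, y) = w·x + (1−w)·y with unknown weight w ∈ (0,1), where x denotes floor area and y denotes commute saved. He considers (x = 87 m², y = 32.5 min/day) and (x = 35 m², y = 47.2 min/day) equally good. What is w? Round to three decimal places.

Equating utilities: w·87 + (1−w)·32.5 = w·35 + (1−w)·47.2.
w·(87−35) = (1−w)·(47.2−32.5), i.e. w·52 = (1−w)·14.7.
So w/(1−w) = 14.7/52 = 0.2827, giving w = 14.7/(52+14.7) = 0.220.

w = 0.220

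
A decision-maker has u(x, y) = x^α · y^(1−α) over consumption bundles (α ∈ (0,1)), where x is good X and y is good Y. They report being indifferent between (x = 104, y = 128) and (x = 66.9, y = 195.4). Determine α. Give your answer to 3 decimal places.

α ≈ 0.489

Indifference: 104^α · 128^(1−α) = 66.9^α · 195.4^(1−α).
(104/66.9)^α = (195.4/128)^(1−α); take logs: α·ln(104/66.9) = (1−α)·ln(195.4/128), i.e. α·0.441192 = (1−α)·0.423018.
Thus α·(0.864210) = 0.423018, so α = 0.423018/0.864210 ≈ 0.489.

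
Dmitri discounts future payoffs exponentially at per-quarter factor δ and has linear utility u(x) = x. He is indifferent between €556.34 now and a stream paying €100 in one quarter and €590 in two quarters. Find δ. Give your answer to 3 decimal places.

Present value of the stream is 100·δ + 590·δ². Indifference gives 100δ + 590δ² = 556.34.
Rearranged: 590δ² + 100δ − 556.34 = 0.
By the quadratic formula (taking the positive root), δ = (−100 + √1322962.40) / 1180 ≈ 0.890.

δ ≈ 0.890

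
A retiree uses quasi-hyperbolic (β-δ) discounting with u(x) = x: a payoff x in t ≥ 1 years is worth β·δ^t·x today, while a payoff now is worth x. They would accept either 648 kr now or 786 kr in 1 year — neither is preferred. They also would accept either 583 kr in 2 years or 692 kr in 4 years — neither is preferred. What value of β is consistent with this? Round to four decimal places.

From the later pair, β·δ^2·583 = β·δ^4·692; dividing through, δ^2 = 583/692 = 0.84249, so δ = 0.91787.
Now use the now-vs-future pair: 648 = β·δ·786 gives β = 648/(0.91787·786) ≈ 0.8982.

β ≈ 0.8982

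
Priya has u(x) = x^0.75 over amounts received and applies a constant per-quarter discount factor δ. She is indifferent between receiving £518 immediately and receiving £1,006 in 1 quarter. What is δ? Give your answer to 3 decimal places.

Indifference means u(518) = δ · u(1006), so δ = u(518)/u(1006).
Since u(x) = x^0.75, δ = (518/1006)^0.75 = 0.51491^0.75 = 0.60785.

δ ≈ 0.608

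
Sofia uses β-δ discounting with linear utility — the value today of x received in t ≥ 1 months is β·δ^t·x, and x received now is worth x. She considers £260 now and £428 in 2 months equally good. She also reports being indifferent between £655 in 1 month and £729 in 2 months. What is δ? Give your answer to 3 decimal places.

δ ≈ 0.898

Both payoffs in the second observation are in the future, so β drops out: δ^1·655 = δ^2·729 ⇒ δ = 655/729 = 0.89849.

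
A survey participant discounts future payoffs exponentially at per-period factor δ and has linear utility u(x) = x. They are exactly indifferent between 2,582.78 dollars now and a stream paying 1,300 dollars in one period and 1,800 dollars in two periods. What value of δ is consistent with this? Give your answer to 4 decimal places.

Equating present values: 2582.78 = 1300δ + 1800δ².
So 1800δ² + 1300δ − 2582.78 = 0.
The positive root is δ = [−1300 + √(1300² + 4·1800·2582.78)] / (2·1800) = (−1300 + 4504.000)/3600 ≈ 0.8900.

δ ≈ 0.8900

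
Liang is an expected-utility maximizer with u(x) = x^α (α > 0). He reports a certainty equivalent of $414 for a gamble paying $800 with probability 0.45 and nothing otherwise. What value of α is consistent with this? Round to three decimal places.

α ≈ 1.212

The lottery's expected utility is 0.45·u(800) + 0.55·u(0) = 0.45·800^α (since u(0) = 0 for α > 0).
Equating: 414^α = 0.45·800^α, i.e. 0.5175^α = 0.45.
Take logs: α = ln 0.45 / ln(414/800) ≈ 1.21216.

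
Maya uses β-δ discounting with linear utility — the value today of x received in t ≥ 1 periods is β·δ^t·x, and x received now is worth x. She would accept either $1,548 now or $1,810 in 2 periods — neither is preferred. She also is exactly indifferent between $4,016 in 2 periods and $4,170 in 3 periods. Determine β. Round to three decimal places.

The second indifference involves only future payoffs, so β cancels: β·δ^2·4016 = β·δ^3·4170, giving δ = 4016/4170 = 0.96307.
Substituting δ into 1548 = β·δ^2·1810: β = 1548/(1678.780) ≈ 0.922.

β ≈ 0.922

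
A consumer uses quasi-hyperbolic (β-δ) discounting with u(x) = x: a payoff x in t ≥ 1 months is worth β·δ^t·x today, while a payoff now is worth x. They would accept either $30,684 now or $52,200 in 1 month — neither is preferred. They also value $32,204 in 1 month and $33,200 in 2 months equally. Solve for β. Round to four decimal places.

β ≈ 0.6060

The second indifference involves only future payoffs, so β cancels: β·δ^1·32204 = β·δ^2·33200, giving δ = 32204/33200 = 0.97000.
Substituting δ into 30684 = β·δ·52200: β = 30684/(50634.000) ≈ 0.6060.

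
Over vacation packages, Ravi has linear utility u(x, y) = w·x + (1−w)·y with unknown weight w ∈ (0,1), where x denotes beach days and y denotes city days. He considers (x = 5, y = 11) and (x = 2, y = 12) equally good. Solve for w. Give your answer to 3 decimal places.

w = 0.250

Equating utilities: w·5 + (1−w)·11 = w·2 + (1−w)·12.
Rearranging, 3·w − 1·(1−w) = 0.
So w/(1−w) = 1/3 = 0.3333, giving w = 1/(3+1) = 0.250.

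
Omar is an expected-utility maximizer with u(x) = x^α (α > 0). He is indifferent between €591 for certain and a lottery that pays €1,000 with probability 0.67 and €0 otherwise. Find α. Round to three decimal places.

The lottery's expected utility is 0.67·u(1000) + 0.33·u(0) = 0.67·1000^α (since u(0) = 0 for α > 0).
Indifference: 591^α = 0.67·1000^α, so (591/1000)^α = 0.67.
Take logs: α = ln 0.67 / ln(591/1000) ≈ 0.76145.

α ≈ 0.761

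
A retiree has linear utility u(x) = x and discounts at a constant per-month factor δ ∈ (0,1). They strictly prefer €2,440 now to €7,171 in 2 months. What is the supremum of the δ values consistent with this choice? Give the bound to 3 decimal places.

δ < 0.583

The preference means 2440 > δ^2·7171.
So δ^2 < 2440/7171 = 0.34026; taking the square root of both positive sides preserves the inequality.
δ < 0.34026^(1/2) = 0.583.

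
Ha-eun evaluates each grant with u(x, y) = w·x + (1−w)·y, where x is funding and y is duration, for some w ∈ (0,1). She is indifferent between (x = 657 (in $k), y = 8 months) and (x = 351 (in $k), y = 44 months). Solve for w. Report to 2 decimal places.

w = 0.11

Equating utilities: w·657 + (1−w)·8 = w·351 + (1−w)·44.
w·(657−351) = (1−w)·(44−8), i.e. w·306 = (1−w)·36.
Hence w = 36/(306+36) = 36/342 = 0.11.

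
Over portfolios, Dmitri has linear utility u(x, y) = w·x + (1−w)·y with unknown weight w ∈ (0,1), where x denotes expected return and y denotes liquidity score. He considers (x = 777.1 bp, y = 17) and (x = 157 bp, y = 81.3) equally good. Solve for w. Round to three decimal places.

w = 0.094

u(777.1,17) = u(157,81.3) means w·777.1 + (1−w)·17 = w·157 + (1−w)·81.3.
Collecting terms: w·620.1 = (1−w)·64.3.
The marginal rate of substitution is 64.3/620.1, so w = 64.3/(620.1+64.3) = 0.094.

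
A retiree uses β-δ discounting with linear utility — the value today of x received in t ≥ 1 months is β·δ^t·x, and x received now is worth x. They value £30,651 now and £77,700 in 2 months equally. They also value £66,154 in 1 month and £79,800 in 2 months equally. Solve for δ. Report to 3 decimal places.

The second indifference involves only future payoffs, so β cancels: β·δ^1·66154 = β·δ^2·79800, giving δ = 66154/79800 = 0.82900.

δ ≈ 0.829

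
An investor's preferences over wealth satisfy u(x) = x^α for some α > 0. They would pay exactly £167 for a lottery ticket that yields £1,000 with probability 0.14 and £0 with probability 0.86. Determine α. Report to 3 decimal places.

α ≈ 1.099

EU(lottery) = 0.14·1000^α + 0.86·0 = 0.14·1000^α.
Indifference: 167^α = 0.14·1000^α, so (167/1000)^α = 0.14.
α = ln(0.14) / ln(167/1000) = -1.966113/-1.789761 ≈ 1.099.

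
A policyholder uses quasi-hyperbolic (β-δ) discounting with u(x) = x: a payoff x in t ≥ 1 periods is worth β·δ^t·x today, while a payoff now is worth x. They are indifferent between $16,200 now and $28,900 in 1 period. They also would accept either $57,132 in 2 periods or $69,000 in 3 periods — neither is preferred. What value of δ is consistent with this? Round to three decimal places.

δ ≈ 0.828

From the later pair, β·δ^2·57132 = β·δ^3·69000; dividing through, δ = 57132/69000 = 0.82800.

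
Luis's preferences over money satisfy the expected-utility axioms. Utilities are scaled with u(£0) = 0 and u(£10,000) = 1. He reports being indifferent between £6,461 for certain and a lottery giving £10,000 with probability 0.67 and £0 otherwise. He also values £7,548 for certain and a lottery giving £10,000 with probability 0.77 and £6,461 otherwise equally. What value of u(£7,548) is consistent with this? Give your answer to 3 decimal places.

The first gamble pins u(£6,461): it must equal 0.67·1 + 0.33·0 = 0.67.
Then u(£7,548) = 0.77·u(£10,000) + 0.23·u(£6,461) = 0.77·1.00 + 0.23·0.67 = 0.9241.

0.924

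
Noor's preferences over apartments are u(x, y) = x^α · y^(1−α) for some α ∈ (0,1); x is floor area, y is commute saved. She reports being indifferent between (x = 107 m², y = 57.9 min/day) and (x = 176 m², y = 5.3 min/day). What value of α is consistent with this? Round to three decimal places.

The Cobb–Douglas utilities coincide, so 107^α·57.9^(1−α) = 176^α·5.3^(1−α).
(107/176)^α = (5.3/57.9)^(1−α); take logs: α·ln(107/176) = (1−α)·ln(5.3/57.9), i.e. α·-0.497655 = (1−α)·-2.391011.
So α/(1−α) = (-2.391011)/(-0.497655) = 4.804555, and α = 4.804555/5.804555 ≈ 0.828.

α ≈ 0.828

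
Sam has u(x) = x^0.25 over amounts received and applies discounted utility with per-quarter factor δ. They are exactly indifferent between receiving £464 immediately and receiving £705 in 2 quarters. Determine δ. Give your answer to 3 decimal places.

The payoff in 2 quarters is discounted by δ^2, so u(464) = δ^2·u(705) and δ^2 = u(464)/u(705).
With u(x) = x^0.25: δ^2 = 464^0.25/705^0.25 = (464/705)^0.25 = 0.90070.
Taking the square root: δ = 0.90070^(1/2) ≈ 0.949.

δ ≈ 0.949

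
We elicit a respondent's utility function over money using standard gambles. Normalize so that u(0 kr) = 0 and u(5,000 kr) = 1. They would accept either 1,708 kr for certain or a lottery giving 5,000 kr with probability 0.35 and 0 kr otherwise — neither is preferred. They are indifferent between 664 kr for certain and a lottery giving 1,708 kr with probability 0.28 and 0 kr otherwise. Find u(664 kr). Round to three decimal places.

0.098

First, u(1,708 kr) = 0.35·u(5,000 kr) + 0.65·u(0 kr) = 0.35.
The second indifference gives u(664 kr) = 0.28·u(1,708 kr) + 0.72·u(0 kr) = 0.28·0.35 + 0.72·0.00 = 0.0980.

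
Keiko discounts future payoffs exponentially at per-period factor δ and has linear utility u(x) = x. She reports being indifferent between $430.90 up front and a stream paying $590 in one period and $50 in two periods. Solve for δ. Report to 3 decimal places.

δ ≈ 0.690

Equating present values: 430.90 = 590δ + 50δ².
So 50δ² + 590δ − 430.90 = 0.
δ = (−590 + √(590² + 4·50·430.90)) / (2·50) = (−590 + √434280.00) / 100 ≈ 0.690.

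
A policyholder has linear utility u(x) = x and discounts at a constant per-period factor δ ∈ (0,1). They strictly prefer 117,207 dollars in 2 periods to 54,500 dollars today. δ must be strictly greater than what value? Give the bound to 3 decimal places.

The preference means 54500 < δ^2·117207.
So δ^2 > 54500/117207 = 0.46499; taking the square root of both positive sides preserves the inequality.
δ > 0.46499^(1/2) = 0.682.

δ > 0.682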